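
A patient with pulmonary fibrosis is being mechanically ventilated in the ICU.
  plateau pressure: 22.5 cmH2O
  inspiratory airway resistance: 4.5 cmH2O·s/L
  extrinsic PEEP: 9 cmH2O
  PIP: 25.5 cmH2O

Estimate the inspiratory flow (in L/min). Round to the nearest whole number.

40

flow = (PIP − Pplat) / Raw = (25.5 − 22.5) / 4.5 = 0.6667 L/s × 60 = 40.002 L/min.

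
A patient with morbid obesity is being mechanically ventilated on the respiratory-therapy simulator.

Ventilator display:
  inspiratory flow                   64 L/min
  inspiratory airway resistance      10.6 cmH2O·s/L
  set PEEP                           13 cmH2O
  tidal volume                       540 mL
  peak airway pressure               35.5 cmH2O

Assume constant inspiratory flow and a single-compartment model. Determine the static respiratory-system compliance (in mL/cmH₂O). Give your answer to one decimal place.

Flow: 64 L/min ÷ 60 = 1.0667 L/s.
Equation of motion (constant flow): PIP = Vt/C + R·V̇ + PEEP.
Vt/C = PIP − R·V̇ − PEEP = 35.5 − 10.6×1.0667 − 13 = 35.5 − 11.307 − 13 = 11.193 cmH2O.
C = Vt / 11.193 = 540 / 11.193 = 48.244 mL/cmH2O.

48.2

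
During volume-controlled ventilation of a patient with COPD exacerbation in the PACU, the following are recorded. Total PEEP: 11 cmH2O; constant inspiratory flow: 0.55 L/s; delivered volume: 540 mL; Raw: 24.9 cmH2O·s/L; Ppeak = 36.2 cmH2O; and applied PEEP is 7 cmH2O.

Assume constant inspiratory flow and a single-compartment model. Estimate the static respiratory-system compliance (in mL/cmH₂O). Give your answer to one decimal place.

Total PEEP = 11 cmH2O (set 7 + intrinsic 4); this is the baseline alveolar pressure.
Equation of motion (constant flow): PIP = Vt/C + R·V̇ + PEEP.
Vt/C = PIP − R·V̇ − PEEP = 36.2 − 24.9×0.55 − 11 = 36.2 − 13.695 − 11 = 11.505 cmH2O.
C = Vt / 11.505 = 540 / 11.505 = 46.936 mL/cmH2O.

46.9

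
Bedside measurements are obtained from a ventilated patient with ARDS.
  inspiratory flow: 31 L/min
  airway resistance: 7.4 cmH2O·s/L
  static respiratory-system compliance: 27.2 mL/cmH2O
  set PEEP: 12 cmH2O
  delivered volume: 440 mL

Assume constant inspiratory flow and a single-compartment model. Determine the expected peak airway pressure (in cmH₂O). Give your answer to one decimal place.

32.0

Flow: 31 L/min ÷ 60 = 0.5167 L/s.
Equation of motion (constant flow): PIP = Vt/C + R·V̇ + PEEP.
PIP = 440/27.2 + 7.4×0.5167 + 12 = 16.176 + 3.824 + 12 = 32.0 cmH2O.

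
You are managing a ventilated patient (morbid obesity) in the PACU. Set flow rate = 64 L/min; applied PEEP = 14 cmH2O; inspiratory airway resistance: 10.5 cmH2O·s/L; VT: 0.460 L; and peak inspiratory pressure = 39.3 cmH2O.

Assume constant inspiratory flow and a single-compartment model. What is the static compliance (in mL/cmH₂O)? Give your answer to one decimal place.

32.6

Flow: 64 L/min ÷ 60 = 1.0667 L/s.
Equation of motion (constant flow): PIP = Vt/C + R·V̇ + PEEP.
Vt/C = PIP − R·V̇ − PEEP = 39.3 − 10.5×1.0667 − 14 = 39.3 − 11.2 − 14 = 14.1 cmH2O.
C = Vt / 14.1 = 460 / 14.1 = 32.624 mL/cmH2O.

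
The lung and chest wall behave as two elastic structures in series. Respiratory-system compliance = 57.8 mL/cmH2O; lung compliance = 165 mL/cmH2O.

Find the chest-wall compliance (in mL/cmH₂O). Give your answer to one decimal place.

1/Ccw = 1/Crs − 1/CL.
1/Ccw = 1/57.8 − 1/165 = 0.01124.
Ccw = 88.968 mL/cmH2O.

89.0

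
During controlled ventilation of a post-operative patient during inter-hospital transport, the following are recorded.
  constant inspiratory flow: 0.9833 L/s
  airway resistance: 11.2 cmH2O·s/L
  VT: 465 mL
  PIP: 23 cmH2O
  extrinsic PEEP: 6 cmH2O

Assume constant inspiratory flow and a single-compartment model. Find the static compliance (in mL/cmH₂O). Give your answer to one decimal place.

77.7

Equation of motion (constant flow): PIP = Vt/C + R·V̇ + PEEP.
Vt/C = PIP − R·V̇ − PEEP = 23 − 11.2×0.9833 − 6 = 23 − 11.013 − 6 = 5.987 cmH2O.
C = Vt / 5.987 = 465 / 5.987 = 77.668 mL/cmH2O.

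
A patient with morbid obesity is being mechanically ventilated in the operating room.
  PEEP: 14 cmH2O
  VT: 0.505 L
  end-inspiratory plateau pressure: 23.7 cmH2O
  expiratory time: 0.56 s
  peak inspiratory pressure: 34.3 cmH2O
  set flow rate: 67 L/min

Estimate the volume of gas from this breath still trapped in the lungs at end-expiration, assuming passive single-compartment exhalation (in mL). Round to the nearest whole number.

Flow: 67 L/min ÷ 60 = 1.1167 L/s.
R = (PIP − Pplat)/V̇ = (34.3 − 23.7) / 1.1167 = 10.6/1.1167 = 9.492 cmH2O·s/L.
C = Vt/(Pplat − PEEP) = 505.0 / (23.7 − 14) = 505.0/9.7 = 52.062 mL/cmH2O.
τ = R × C = 9.492 × 0.05206 L/cmH2O = 0.4942 s.
Fraction remaining = e^(−Te/τ) = e^(−0.56/0.4942) = 0.322.
Trapped volume = 505.0 × 0.322 = 162.61 mL.

163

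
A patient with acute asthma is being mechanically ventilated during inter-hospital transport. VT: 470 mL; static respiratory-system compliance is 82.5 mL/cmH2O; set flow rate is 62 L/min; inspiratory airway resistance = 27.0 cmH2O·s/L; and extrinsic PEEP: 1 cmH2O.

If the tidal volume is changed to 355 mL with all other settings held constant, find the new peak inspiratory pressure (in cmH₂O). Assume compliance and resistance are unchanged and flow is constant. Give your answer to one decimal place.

Flow: 62 L/min ÷ 60 = 1.0333 L/s.
PIP = Vt/C + R·V̇ + PEEP (constant-flow equation of motion).
Only the elastic term changes: ΔPIP = ΔVt / C = (355 − 470) / 82.5 = -1.394 cmH2O.
Original PIP = 470/82.5 + 27.0×1.0333 + 1 = 34.596 cmH2O; new PIP = 34.596 + (-1.394) = 33.202 cmH2O.

33.2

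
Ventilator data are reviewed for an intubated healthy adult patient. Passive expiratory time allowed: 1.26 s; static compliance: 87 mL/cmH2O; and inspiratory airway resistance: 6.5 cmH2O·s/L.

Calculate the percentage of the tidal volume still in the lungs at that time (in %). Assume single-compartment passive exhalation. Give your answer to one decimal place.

10.8

τ = R × C = 6.5 × 87 mL/cmH2O = 6.5 × 0.087 L/cmH2O = 0.5655 s.
Passive exhalation: V(t)/V₀ = e^(−t/τ) = e^(−1.26/0.5655) = 0.1077.
Fraction remaining = 0.1077 → 10.77%.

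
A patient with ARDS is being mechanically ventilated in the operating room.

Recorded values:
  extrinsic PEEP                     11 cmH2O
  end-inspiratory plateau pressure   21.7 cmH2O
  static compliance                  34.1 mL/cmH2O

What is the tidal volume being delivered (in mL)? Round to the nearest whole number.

Vt = Cstat × (Pplat − PEEP) = 34.1 × (21.7 − 11) = 34.1 × 10.7 = 364.87 mL.

365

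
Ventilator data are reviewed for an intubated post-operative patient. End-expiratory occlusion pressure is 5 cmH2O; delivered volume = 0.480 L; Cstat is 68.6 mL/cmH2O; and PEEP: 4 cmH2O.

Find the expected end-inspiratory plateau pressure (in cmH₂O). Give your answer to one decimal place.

End-expiratory occlusion gives total PEEP = 5 cmH2O (intrinsic PEEP = 5 − 4 = 1). Use total PEEP for the elastic gradient.
Pplat = PEEPtotal + Vt / Cstat = 5 + 480 / 68.6 = 5 + 6.997 = 11.997 cmH2O.

12.0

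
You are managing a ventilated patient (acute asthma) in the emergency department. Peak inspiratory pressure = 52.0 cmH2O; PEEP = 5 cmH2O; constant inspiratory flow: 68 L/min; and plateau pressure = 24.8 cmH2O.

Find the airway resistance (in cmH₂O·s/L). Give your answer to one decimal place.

Flow: 68 L/min ÷ 60 = 1.1333 L/s.
Raw = (PIP − Pplat) / flow = (52.0 − 24.8) / 1.1333 = 27.2 / 1.1333 = 24.001 cmH2O·s/L.

24.0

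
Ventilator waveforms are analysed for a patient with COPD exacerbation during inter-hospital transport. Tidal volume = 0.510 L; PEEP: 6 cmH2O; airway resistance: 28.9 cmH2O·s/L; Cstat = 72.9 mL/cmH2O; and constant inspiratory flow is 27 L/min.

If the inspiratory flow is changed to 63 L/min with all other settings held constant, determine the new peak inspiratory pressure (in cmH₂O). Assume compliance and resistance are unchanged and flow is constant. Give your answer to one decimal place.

Flow: 27 L/min ÷ 60 = 0.45 L/s.
New flow: 63 L/min ÷ 60 = 1.05 L/s.
PIP = Vt/C + R·V̇ + PEEP (constant-flow equation of motion).
Only the resistive term changes: ΔPIP = R × ΔV̇ = 28.9 × (1.05 − 0.45) = 28.9 × 0.6 = 17.34 cmH2O.
Original PIP = 510/72.9 + 28.9×0.45 + 6 = 26.001 cmH2O; new PIP = 26.001 + (17.34) = 43.341 cmH2O.

43.3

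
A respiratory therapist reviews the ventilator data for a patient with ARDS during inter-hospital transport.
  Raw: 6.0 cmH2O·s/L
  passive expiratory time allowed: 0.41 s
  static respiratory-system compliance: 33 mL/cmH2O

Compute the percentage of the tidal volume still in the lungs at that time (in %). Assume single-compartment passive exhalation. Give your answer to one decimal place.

12.6

τ = R × C = 6.0 × 33 mL/cmH2O = 6.0 × 0.033 L/cmH2O = 0.198 s.
Passive exhalation: V(t)/V₀ = e^(−t/τ) = e^(−0.41/0.198) = 0.1261.
Fraction remaining = 0.1261 → 12.61%.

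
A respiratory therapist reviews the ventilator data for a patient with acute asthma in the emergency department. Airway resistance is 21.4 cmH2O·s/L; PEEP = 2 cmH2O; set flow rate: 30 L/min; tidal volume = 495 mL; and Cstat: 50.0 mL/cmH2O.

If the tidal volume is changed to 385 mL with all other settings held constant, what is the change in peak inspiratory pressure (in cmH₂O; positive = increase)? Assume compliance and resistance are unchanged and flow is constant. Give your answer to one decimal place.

PIP = Vt/C + R·V̇ + PEEP (constant-flow equation of motion).
Only the elastic term changes: ΔPIP = ΔVt / C = (385 − 495) / 50.0 = -2.2 cmH2O.

-2.2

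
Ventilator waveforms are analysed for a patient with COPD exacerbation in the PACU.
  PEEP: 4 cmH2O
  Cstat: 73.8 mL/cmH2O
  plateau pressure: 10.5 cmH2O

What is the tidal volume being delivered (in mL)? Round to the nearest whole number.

Vt = Cstat × (Pplat − PEEP) = 73.8 × (10.5 − 4) = 73.8 × 6.5 = 479.7 mL.

480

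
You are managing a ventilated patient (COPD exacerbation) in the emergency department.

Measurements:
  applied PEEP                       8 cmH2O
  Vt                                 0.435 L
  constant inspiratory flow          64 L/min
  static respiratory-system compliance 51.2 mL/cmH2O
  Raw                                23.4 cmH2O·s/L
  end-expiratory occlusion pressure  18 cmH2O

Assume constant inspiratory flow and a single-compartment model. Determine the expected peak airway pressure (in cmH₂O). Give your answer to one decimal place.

Flow: 64 L/min ÷ 60 = 1.0667 L/s.
Total PEEP = 18 cmH2O (set 8 + intrinsic 10); this is the baseline alveolar pressure.
Equation of motion (constant flow): PIP = Vt/C + R·V̇ + PEEP.
PIP = 435/51.2 + 23.4×1.0667 + 18 = 8.496 + 24.961 + 18 = 51.457 cmH2O.

51.5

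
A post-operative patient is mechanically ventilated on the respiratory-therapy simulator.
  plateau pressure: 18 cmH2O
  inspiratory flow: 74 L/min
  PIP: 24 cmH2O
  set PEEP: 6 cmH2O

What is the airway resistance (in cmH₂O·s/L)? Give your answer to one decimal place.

Flow: 74 L/min ÷ 60 = 1.2333 L/s.
Raw = (PIP − Pplat) / flow = (24 − 18) / 1.2333 = 6.0 / 1.2333 = 4.865 cmH2O·s/L.

4.9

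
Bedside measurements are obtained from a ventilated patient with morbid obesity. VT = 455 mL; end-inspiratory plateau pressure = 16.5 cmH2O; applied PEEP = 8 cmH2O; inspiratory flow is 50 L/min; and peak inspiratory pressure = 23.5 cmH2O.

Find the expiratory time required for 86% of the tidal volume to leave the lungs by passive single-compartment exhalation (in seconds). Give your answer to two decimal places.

Flow: 50 L/min ÷ 60 = 0.8333 L/s.
R = (PIP − Pplat)/V̇ = (23.5 − 16.5) / 0.8333 = 7.0/0.8333 = 8.4 cmH2O·s/L.
C = Vt/(Pplat − PEEP) = 455.0 / (16.5 − 8) = 455.0/8.5 = 53.529 mL/cmH2O.
τ = R × C = 8.4 × 0.05353 L/cmH2O = 0.4497 s.
t = −τ·ln(1 − 0.86) = −0.4497·ln(0.14) = 0.8842 s.

0.88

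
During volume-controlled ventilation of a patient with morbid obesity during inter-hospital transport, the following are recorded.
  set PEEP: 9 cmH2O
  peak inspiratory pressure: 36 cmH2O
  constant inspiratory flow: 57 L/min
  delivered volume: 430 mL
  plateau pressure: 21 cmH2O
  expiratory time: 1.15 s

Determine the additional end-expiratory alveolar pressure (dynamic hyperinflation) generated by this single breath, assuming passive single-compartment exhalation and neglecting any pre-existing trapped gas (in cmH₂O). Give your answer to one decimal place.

1.6

Flow: 57 L/min ÷ 60 = 0.95 L/s.
R = (PIP − Pplat)/V̇ = (36 − 21) / 0.95 = 15.0/0.95 = 15.789 cmH2O·s/L.
C = Vt/(Pplat − PEEP) = 430.0 / (21 − 9) = 430.0/12.0 = 35.833 mL/cmH2O.
τ = R × C = 15.789 × 0.03583 L/cmH2O = 0.5657 s.
Fraction remaining = e^(−Te/τ) = e^(−1.15/0.5657) = 0.131; trapped volume = 430.0 × 0.131 = 56.33 mL.
Additional alveolar pressure from trapping ≈ V_trapped / C = 56.33 / 35.833 = 1.572 cmH2O.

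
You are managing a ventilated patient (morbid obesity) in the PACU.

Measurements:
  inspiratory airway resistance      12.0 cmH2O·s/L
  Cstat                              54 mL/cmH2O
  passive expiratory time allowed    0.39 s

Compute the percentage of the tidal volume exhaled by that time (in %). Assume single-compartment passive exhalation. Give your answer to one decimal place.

45.2

τ = R × C = 12.0 × 54 mL/cmH2O = 12.0 × 0.054 L/cmH2O = 0.648 s.
Passive exhalation: V(t)/V₀ = e^(−t/τ) = e^(−0.39/0.648) = 0.5478.
Fraction exhaled = 1 − 0.5478 = 0.4522 → 45.22%.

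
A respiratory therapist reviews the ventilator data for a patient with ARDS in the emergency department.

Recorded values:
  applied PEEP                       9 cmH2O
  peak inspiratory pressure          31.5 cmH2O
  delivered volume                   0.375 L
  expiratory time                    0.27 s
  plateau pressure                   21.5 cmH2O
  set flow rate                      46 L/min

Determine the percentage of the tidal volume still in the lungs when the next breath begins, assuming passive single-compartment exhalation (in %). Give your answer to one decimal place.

Flow: 46 L/min ÷ 60 = 0.7667 L/s.
R = (PIP − Pplat)/V̇ = (31.5 − 21.5) / 0.7667 = 10.0/0.7667 = 13.043 cmH2O·s/L.
C = Vt/(Pplat − PEEP) = 375.0 / (21.5 − 9) = 375.0/12.5 = 30.0 mL/cmH2O.
τ = R × C = 13.043 × 0.03 L/cmH2O = 0.3913 s.
Fraction remaining at end-expiration = e^(−Te/τ) = e^(−0.27/0.3913) = 0.5016 → 50.16%.

50.2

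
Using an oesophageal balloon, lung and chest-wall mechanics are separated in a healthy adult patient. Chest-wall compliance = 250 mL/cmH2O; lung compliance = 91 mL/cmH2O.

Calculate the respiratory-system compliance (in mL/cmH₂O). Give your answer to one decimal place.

Lung and chest wall are elastances in series: 1/Crs = 1/CL + 1/Ccw.
1/Crs = 1/91 + 1/250 = 0.01499.
Crs = 66.711 mL/cmH2O.

66.7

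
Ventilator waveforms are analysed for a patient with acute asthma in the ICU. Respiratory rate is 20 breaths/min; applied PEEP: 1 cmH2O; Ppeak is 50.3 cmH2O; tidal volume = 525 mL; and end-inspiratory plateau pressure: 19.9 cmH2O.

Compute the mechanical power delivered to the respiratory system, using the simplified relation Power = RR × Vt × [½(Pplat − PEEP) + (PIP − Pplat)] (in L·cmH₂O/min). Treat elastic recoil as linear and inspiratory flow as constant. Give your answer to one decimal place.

418.4

Per-breath work = Vt × [½(Pplat−PEEP) + (PIP−Pplat)] = 0.525 × [0.5×18.9 + 30.4] = 0.525 × 39.85 = 20.921 L·cmH2O.
Power = 20 × 20.921 = 418.42 L·cmH2O/min.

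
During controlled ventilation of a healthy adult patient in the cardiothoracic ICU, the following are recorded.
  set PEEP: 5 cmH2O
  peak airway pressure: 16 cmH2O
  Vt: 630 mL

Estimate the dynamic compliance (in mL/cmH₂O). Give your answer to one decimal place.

Dynamic compliance = Vt / (PIP − PEEP) = 630 / (16 − 5) = 630 / 11.0 = 57.273 mL/cmH2O.

57.3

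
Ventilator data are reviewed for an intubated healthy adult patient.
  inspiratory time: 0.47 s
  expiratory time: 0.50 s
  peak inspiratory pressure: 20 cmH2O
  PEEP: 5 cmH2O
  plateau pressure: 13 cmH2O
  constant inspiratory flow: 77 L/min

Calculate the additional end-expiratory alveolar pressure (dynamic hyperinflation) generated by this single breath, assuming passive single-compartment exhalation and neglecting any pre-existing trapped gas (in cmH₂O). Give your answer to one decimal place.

Flow: 77 L/min ÷ 60 = 1.2833 L/s.
Vt = flow × Ti = 1.2833 L/s × 0.47 s × 1000 mL/L = 603.15 mL.
R = (PIP − Pplat)/V̇ = (20 − 13) / 1.2833 = 7.0/1.2833 = 5.455 cmH2O·s/L.
C = Vt/(Pplat − PEEP) = 603.15 / (13 − 5) = 603.15/8.0 = 75.394 mL/cmH2O.
τ = R × C = 5.455 × 0.07539 L/cmH2O = 0.4113 s.
Fraction remaining = e^(−Te/τ) = e^(−0.50/0.4113) = 0.2965; trapped volume = 603.15 × 0.2965 = 178.83 mL.
Additional alveolar pressure from trapping ≈ V_trapped / C = 178.83 / 75.394 = 2.372 cmH2O.

2.4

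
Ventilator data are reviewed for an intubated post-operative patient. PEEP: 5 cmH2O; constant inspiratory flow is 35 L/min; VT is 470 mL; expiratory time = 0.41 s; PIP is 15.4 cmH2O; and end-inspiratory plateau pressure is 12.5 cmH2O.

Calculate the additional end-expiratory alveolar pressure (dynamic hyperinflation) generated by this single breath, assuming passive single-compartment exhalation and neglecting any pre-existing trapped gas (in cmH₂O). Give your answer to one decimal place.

2.0

Flow: 35 L/min ÷ 60 = 0.5833 L/s.
R = (PIP − Pplat)/V̇ = (15.4 − 12.5) / 0.5833 = 2.9/0.5833 = 4.972 cmH2O·s/L.
C = Vt/(Pplat − PEEP) = 470.0 / (12.5 − 5) = 470.0/7.5 = 62.667 mL/cmH2O.
τ = R × C = 4.972 × 0.06267 L/cmH2O = 0.3116 s.
Fraction remaining = e^(−Te/τ) = e^(−0.41/0.3116) = 0.2683; trapped volume = 470.0 × 0.2683 = 126.1 mL.
Additional alveolar pressure from trapping ≈ V_trapped / C = 126.1 / 62.667 = 2.012 cmH2O.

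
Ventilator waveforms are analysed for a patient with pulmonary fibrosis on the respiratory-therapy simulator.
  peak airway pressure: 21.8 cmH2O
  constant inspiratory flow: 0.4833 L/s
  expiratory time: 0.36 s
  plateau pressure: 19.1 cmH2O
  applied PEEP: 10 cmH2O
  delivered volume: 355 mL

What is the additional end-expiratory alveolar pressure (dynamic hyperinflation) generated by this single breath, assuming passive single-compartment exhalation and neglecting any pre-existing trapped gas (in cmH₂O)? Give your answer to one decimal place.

1.7

R = (PIP − Pplat)/V̇ = (21.8 − 19.1) / 0.4833 = 2.7/0.4833 = 5.587 cmH2O·s/L.
C = Vt/(Pplat − PEEP) = 355.0 / (19.1 − 10) = 355.0/9.1 = 39.011 mL/cmH2O.
τ = R × C = 5.587 × 0.03901 L/cmH2O = 0.2179 s.
Fraction remaining = e^(−Te/τ) = e^(−0.36/0.2179) = 0.1916; trapped volume = 355.0 × 0.1916 = 68.018 mL.
Additional alveolar pressure from trapping ≈ V_trapped / C = 68.018 / 39.011 = 1.744 cmH2O.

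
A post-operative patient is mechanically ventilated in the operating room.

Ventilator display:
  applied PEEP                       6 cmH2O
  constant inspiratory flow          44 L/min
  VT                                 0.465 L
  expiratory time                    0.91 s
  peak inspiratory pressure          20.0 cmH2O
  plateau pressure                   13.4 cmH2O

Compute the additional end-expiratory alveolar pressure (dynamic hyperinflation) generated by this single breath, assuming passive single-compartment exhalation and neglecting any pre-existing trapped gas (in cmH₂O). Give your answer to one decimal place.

Flow: 44 L/min ÷ 60 = 0.7333 L/s.
R = (PIP − Pplat)/V̇ = (20.0 − 13.4) / 0.7333 = 6.6/0.7333 = 9.0 cmH2O·s/L.
C = Vt/(Pplat − PEEP) = 465.0 / (13.4 − 6) = 465.0/7.4 = 62.838 mL/cmH2O.
τ = R × C = 9.0 × 0.06284 L/cmH2O = 0.5656 s.
Fraction remaining = e^(−Te/τ) = e^(−0.91/0.5656) = 0.2001; trapped volume = 465.0 × 0.2001 = 93.047 mL.
Additional alveolar pressure from trapping ≈ V_trapped / C = 93.047 / 62.838 = 1.481 cmH2O.

1.5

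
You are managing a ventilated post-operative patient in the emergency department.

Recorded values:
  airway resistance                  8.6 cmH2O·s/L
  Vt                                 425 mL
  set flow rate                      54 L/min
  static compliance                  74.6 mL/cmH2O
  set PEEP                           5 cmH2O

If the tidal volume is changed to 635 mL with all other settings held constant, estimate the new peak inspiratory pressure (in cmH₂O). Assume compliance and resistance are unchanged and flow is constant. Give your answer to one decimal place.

Flow: 54 L/min ÷ 60 = 0.9 L/s.
PIP = Vt/C + R·V̇ + PEEP (constant-flow equation of motion).
Only the elastic term changes: ΔPIP = ΔVt / C = (635 − 425) / 74.6 = 2.815 cmH2O.
Original PIP = 425/74.6 + 8.6×0.9 + 5 = 18.437 cmH2O; new PIP = 18.437 + (2.815) = 21.252 cmH2O.

21.3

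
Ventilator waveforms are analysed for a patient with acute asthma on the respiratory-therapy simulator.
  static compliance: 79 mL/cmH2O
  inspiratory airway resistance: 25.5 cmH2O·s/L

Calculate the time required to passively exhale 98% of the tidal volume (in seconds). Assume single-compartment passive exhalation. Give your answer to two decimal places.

τ = R × C = 25.5 × 79 mL/cmH2O = 25.5 × 0.079 L/cmH2O = 2.015 s.
Exhaled fraction f = 1 − e^(−t/τ) → t = −τ·ln(1 − f) = −2.015·ln(0.02) = 7.883 s.

7.88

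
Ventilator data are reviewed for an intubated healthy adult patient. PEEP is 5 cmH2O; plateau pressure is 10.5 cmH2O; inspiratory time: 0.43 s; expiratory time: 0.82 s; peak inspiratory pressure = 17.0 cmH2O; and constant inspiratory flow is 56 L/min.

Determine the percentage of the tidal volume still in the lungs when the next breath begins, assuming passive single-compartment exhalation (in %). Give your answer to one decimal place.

19.9

Flow: 56 L/min ÷ 60 = 0.9333 L/s.
Vt = flow × Ti = 0.9333 L/s × 0.43 s × 1000 mL/L = 401.32 mL.
R = (PIP − Pplat)/V̇ = (17.0 − 10.5) / 0.9333 = 6.5/0.9333 = 6.965 cmH2O·s/L.
C = Vt/(Pplat − PEEP) = 401.32 / (10.5 − 5) = 401.32/5.5 = 72.967 mL/cmH2O.
τ = R × C = 6.965 × 0.07297 L/cmH2O = 0.5082 s.
Fraction remaining at end-expiration = e^(−Te/τ) = e^(−0.82/0.5082) = 0.1992 → 19.92%.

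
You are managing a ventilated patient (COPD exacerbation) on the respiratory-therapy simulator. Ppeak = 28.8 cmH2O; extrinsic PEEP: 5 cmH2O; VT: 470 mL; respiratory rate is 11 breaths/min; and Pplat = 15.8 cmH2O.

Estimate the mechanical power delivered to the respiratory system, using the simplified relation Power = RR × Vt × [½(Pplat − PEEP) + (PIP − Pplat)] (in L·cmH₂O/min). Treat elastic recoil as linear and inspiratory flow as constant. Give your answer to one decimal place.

95.1

Per-breath work = Vt × [½(Pplat−PEEP) + (PIP−Pplat)] = 0.470 × [0.5×10.8 + 13.0] = 0.470 × 18.4 = 8.648 L·cmH2O.
Power = 11 × 8.648 = 95.128 L·cmH2O/min.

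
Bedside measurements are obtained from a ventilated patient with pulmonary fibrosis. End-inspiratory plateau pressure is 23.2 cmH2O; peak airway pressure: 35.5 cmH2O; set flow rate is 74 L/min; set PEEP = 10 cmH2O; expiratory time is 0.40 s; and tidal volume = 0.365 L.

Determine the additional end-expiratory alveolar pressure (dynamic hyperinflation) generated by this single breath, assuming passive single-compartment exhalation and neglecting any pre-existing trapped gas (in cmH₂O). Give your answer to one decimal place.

3.1

Flow: 74 L/min ÷ 60 = 1.2333 L/s.
R = (PIP − Pplat)/V̇ = (35.5 − 23.2) / 1.2333 = 12.3/1.2333 = 9.973 cmH2O·s/L.
C = Vt/(Pplat − PEEP) = 365.0 / (23.2 − 10) = 365.0/13.2 = 27.652 mL/cmH2O.
τ = R × C = 9.973 × 0.02765 L/cmH2O = 0.2758 s.
Fraction remaining = e^(−Te/τ) = e^(−0.40/0.2758) = 0.2345; trapped volume = 365.0 × 0.2345 = 85.593 mL.
Additional alveolar pressure from trapping ≈ V_trapped / C = 85.593 / 27.652 = 3.095 cmH2O.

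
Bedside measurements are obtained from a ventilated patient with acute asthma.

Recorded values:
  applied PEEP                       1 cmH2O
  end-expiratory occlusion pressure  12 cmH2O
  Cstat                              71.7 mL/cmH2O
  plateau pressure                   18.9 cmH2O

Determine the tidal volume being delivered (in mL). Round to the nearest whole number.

495

End-expiratory occlusion gives total PEEP = 12 cmH2O (intrinsic PEEP = 12 − 1 = 11). Use total PEEP for the elastic gradient.
Vt = Cstat × (Pplat − PEEPtotal) = 71.7 × (18.9 − 12) = 71.7 × 6.9 = 494.73 mL.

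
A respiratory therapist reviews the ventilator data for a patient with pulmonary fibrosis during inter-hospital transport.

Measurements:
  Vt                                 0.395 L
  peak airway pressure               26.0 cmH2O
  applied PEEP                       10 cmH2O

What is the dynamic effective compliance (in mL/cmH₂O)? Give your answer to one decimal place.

Dynamic compliance = Vt / (PIP − PEEP) = 395 / (26.0 − 10) = 395 / 16.0 = 24.688 mL/cmH2O.

24.7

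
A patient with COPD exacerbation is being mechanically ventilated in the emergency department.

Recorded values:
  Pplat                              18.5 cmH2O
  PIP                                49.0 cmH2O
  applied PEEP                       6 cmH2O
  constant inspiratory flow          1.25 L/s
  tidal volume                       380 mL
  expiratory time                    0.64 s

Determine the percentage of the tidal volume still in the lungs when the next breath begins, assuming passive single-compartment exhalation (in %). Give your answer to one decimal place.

R = (PIP − Pplat)/V̇ = (49.0 − 18.5) / 1.25 = 30.5/1.25 = 24.4 cmH2O·s/L.
C = Vt/(Pplat − PEEP) = 380.0 / (18.5 − 6) = 380.0/12.5 = 30.4 mL/cmH2O.
τ = R × C = 24.4 × 0.0304 L/cmH2O = 0.7418 s.
Fraction remaining at end-expiration = e^(−Te/τ) = e^(−0.64/0.7418) = 0.422 → 42.2%.

42.2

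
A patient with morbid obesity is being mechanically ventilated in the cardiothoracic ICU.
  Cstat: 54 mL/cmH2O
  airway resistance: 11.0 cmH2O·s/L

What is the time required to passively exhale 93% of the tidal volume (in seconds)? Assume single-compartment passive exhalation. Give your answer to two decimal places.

τ = R × C = 11.0 × 54 mL/cmH2O = 11.0 × 0.054 L/cmH2O = 0.594 s.
Exhaled fraction f = 1 − e^(−t/τ) → t = −τ·ln(1 − f) = −0.594·ln(0.07) = 1.58 s.

1.58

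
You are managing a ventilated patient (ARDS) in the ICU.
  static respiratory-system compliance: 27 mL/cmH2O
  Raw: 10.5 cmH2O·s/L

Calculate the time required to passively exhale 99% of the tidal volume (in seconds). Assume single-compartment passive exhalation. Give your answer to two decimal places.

1.31

τ = R × C = 10.5 × 27 mL/cmH2O = 10.5 × 0.027 L/cmH2O = 0.2835 s.
Exhaled fraction f = 1 − e^(−t/τ) → t = −τ·ln(1 − f) = −0.2835·ln(0.01) = 1.306 s.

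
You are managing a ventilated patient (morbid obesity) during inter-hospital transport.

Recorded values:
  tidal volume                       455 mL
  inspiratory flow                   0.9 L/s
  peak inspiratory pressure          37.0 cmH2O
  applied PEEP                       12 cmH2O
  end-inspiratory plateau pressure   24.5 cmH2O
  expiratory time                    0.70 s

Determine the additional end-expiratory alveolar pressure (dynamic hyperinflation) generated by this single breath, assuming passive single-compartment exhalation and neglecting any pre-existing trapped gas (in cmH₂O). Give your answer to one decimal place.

R = (PIP − Pplat)/V̇ = (37.0 − 24.5) / 0.9 = 12.5/0.9 = 13.889 cmH2O·s/L.
C = Vt/(Pplat − PEEP) = 455.0 / (24.5 − 12) = 455.0/12.5 = 36.4 mL/cmH2O.
τ = R × C = 13.889 × 0.0364 L/cmH2O = 0.5056 s.
Fraction remaining = e^(−Te/τ) = e^(−0.70/0.5056) = 0.2505; trapped volume = 455.0 × 0.2505 = 113.98 mL.
Additional alveolar pressure from trapping ≈ V_trapped / C = 113.98 / 36.4 = 3.131 cmH2O.

3.1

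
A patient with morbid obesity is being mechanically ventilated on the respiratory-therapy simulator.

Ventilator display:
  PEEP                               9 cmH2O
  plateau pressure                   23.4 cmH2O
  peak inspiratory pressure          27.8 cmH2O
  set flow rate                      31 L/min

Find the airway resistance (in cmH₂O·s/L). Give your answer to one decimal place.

Flow: 31 L/min ÷ 60 = 0.5167 L/s.
Raw = (PIP − Pplat) / flow = (27.8 − 23.4) / 0.5167 = 4.4 / 0.5167 = 8.516 cmH2O·s/L.

8.5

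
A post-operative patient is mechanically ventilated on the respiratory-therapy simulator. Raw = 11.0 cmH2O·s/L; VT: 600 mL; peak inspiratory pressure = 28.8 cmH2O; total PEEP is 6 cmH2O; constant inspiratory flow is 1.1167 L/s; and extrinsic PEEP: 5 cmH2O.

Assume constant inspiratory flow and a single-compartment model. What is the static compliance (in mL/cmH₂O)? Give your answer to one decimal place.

57.1

Total PEEP = 6 cmH2O (set 5 + intrinsic 1); this is the baseline alveolar pressure.
Equation of motion (constant flow): PIP = Vt/C + R·V̇ + PEEP.
Vt/C = PIP − R·V̇ − PEEP = 28.8 − 11.0×1.1167 − 6 = 28.8 − 12.284 − 6 = 10.516 cmH2O.
C = Vt / 10.516 = 600 / 10.516 = 57.056 mL/cmH2O.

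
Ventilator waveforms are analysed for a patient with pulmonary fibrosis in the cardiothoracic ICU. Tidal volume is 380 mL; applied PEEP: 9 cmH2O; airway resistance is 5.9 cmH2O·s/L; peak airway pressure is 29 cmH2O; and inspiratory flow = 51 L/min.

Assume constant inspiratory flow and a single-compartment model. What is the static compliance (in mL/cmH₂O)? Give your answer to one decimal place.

Flow: 51 L/min ÷ 60 = 0.85 L/s.
Equation of motion (constant flow): PIP = Vt/C + R·V̇ + PEEP.
Vt/C = PIP − R·V̇ − PEEP = 29 − 5.9×0.85 − 9 = 29 − 5.015 − 9 = 14.985 cmH2O.
C = Vt / 14.985 = 380 / 14.985 = 25.359 mL/cmH2O.

25.4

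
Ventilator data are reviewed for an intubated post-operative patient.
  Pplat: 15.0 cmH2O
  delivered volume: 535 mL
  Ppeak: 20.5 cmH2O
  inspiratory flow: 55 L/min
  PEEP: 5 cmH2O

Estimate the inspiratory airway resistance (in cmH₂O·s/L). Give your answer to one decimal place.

Flow: 55 L/min ÷ 60 = 0.9167 L/s.
Raw = (PIP − Pplat) / flow = (20.5 − 15.0) / 0.9167 = 5.5 / 0.9167 = 6.0 cmH2O·s/L.

6.0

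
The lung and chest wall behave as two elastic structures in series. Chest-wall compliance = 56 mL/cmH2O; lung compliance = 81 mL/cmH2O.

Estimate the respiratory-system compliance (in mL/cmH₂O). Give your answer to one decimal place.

Lung and chest wall are elastances in series: 1/Crs = 1/CL + 1/Ccw.
1/Crs = 1/81 + 1/56 = 0.0302.
Crs = 33.113 mL/cmH2O.

33.1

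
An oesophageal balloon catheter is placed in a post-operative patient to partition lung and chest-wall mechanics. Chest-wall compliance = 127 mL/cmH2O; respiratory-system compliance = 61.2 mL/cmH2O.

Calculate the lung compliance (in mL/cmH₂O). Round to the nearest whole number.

1/CL = 1/Crs − 1/Ccw.
1/CL = 1/61.2 − 1/127 = 0.008466.
CL = 118.12 mL/cmH2O.

118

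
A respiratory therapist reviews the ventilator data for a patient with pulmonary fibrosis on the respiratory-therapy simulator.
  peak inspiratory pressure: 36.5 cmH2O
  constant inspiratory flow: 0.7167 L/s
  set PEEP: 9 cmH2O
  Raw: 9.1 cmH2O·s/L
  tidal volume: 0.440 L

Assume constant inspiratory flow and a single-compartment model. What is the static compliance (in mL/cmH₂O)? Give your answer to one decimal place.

21.0

Equation of motion (constant flow): PIP = Vt/C + R·V̇ + PEEP.
Vt/C = PIP − R·V̇ − PEEP = 36.5 − 9.1×0.7167 − 9 = 36.5 − 6.522 − 9 = 20.978 cmH2O.
C = Vt / 20.978 = 440 / 20.978 = 20.974 mL/cmH2O.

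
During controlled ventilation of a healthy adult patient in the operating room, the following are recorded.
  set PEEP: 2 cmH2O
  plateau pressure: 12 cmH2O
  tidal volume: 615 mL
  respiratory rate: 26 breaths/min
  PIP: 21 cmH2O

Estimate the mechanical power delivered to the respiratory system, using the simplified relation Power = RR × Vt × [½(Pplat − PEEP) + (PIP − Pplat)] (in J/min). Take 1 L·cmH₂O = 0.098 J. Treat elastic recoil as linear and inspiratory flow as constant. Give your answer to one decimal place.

21.9

Per-breath work = Vt × [½(Pplat−PEEP) + (PIP−Pplat)] = 0.615 × [0.5×10.0 + 9.0] = 0.615 × 14.0 = 8.61 L·cmH2O.
Power = 26 × 8.61 = 223.86 L·cmH2O/min.
× 0.098 J/(L·cmH2O) → 21.938 J/min.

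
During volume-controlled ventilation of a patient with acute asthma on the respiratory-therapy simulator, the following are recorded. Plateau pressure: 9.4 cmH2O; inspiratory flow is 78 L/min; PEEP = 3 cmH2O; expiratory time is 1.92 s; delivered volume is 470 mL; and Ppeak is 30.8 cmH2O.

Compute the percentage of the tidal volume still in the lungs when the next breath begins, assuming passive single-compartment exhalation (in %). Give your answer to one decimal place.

Flow: 78 L/min ÷ 60 = 1.3 L/s.
R = (PIP − Pplat)/V̇ = (30.8 − 9.4) / 1.3 = 21.4/1.3 = 16.462 cmH2O·s/L.
C = Vt/(Pplat − PEEP) = 470.0 / (9.4 − 3) = 470.0/6.4 = 73.438 mL/cmH2O.
τ = R × C = 16.462 × 0.07344 L/cmH2O = 1.209 s.
Fraction remaining at end-expiration = e^(−Te/τ) = e^(−1.92/1.209) = 0.2043 → 20.43%.

20.4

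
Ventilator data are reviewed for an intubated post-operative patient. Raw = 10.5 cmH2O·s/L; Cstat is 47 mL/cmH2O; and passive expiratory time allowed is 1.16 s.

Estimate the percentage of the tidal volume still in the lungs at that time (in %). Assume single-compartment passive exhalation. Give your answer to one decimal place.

9.5

τ = R × C = 10.5 × 47 mL/cmH2O = 10.5 × 0.047 L/cmH2O = 0.4935 s.
Passive exhalation: V(t)/V₀ = e^(−t/τ) = e^(−1.16/0.4935) = 0.09532.
Fraction remaining = 0.09532 → 9.532%.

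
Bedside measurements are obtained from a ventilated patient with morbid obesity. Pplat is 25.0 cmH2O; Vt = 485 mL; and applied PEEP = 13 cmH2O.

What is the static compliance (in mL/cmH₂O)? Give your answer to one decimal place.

Cstat = Vt / (Pplat − PEEP) = 485 / (25.0 − 13) = 485 / 12.0 = 40.417 mL/cmH2O.

40.4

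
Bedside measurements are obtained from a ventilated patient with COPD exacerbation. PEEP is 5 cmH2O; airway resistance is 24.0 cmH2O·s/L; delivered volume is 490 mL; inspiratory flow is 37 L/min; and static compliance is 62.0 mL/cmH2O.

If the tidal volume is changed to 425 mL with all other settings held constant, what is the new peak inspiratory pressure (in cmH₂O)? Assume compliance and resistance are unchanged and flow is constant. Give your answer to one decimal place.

Flow: 37 L/min ÷ 60 = 0.6167 L/s.
PIP = Vt/C + R·V̇ + PEEP (constant-flow equation of motion).
Only the elastic term changes: ΔPIP = ΔVt / C = (425 − 490) / 62.0 = -1.048 cmH2O.
Original PIP = 490/62.0 + 24.0×0.6167 + 5 = 27.704 cmH2O; new PIP = 27.704 + (-1.048) = 26.656 cmH2O.

26.7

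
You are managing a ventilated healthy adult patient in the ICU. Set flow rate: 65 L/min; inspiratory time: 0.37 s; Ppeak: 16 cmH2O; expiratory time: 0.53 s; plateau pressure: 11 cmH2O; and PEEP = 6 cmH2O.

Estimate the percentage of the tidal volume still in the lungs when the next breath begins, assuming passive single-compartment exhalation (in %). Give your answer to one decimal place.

Flow: 65 L/min ÷ 60 = 1.0833 L/s.
Vt = flow × Ti = 1.0833 L/s × 0.37 s × 1000 mL/L = 400.82 mL.
R = (PIP − Pplat)/V̇ = (16 − 11) / 1.0833 = 5.0/1.0833 = 4.616 cmH2O·s/L.
C = Vt/(Pplat − PEEP) = 400.82 / (11 − 6) = 400.82/5.0 = 80.164 mL/cmH2O.
τ = R × C = 4.616 × 0.08016 L/cmH2O = 0.37 s.
Fraction remaining at end-expiration = e^(−Te/τ) = e^(−0.53/0.37) = 0.2387 → 23.87%.

23.9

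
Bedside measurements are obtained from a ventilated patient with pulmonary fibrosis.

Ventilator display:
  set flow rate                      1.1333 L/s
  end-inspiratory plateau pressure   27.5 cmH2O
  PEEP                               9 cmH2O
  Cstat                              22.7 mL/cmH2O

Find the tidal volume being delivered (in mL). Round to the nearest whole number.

Vt = Cstat × (Pplat − PEEP) = 22.7 × (27.5 − 9) = 22.7 × 18.5 = 419.95 mL.

420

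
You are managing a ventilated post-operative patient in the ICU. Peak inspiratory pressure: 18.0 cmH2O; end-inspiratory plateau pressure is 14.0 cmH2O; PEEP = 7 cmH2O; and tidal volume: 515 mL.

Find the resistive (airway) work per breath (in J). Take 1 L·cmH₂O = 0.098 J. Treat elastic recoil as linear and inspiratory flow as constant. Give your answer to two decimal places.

0.20

With constant inspiratory flow the resistive pressure is constant at PIP − Pplat = 18.0 − 14.0 = 4.0 cmH2O, so resistive work = 4.0 × 0.515 = 2.06 L·cmH2O.
× 0.098 J/(L·cmH2O) → 0.2019 J.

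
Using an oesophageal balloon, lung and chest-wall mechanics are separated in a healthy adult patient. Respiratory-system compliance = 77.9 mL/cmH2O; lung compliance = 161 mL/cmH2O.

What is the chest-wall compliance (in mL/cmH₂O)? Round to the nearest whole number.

151

1/Ccw = 1/Crs − 1/CL.
1/Ccw = 1/77.9 − 1/161 = 0.006626.
Ccw = 150.92 mL/cmH2O.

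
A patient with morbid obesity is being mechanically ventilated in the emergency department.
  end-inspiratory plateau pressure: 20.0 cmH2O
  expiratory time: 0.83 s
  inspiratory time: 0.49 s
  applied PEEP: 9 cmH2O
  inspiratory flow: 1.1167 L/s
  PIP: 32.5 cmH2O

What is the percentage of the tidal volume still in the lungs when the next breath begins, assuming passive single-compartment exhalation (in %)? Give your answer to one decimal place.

22.5

Vt = flow × Ti = 1.1167 L/s × 0.49 s × 1000 mL/L = 547.18 mL.
R = (PIP − Pplat)/V̇ = (32.5 − 20.0) / 1.1167 = 12.5/1.1167 = 11.194 cmH2O·s/L.
C = Vt/(Pplat − PEEP) = 547.18 / (20.0 − 9) = 547.18/11.0 = 49.744 mL/cmH2O.
τ = R × C = 11.194 × 0.04974 L/cmH2O = 0.5568 s.
Fraction remaining at end-expiration = e^(−Te/τ) = e^(−0.83/0.5568) = 0.2252 → 22.52%.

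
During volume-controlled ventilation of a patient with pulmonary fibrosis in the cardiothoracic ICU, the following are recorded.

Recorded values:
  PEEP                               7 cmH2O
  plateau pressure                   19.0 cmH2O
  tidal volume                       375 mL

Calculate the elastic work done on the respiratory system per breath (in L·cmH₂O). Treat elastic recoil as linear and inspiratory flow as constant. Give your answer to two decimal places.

Elastic work ≈ ½ × (Pplat − PEEP) × Vt = 0.5 × (19.0 − 7) × 0.375 L = 0.5 × 12.0 × 0.375 = 2.25 L·cmH2O.

2.25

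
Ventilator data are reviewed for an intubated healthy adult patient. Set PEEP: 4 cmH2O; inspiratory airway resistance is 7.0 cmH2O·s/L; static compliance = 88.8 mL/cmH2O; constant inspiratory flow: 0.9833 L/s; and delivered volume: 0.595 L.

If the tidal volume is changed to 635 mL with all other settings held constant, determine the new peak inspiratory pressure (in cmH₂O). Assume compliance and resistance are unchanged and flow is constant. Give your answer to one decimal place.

18.0

PIP = Vt/C + R·V̇ + PEEP (constant-flow equation of motion).
Only the elastic term changes: ΔPIP = ΔVt / C = (635 − 595) / 88.8 = 0.4505 cmH2O.
Original PIP = 595/88.8 + 7.0×0.9833 + 4 = 17.584 cmH2O; new PIP = 17.584 + (0.4505) = 18.035 cmH2O.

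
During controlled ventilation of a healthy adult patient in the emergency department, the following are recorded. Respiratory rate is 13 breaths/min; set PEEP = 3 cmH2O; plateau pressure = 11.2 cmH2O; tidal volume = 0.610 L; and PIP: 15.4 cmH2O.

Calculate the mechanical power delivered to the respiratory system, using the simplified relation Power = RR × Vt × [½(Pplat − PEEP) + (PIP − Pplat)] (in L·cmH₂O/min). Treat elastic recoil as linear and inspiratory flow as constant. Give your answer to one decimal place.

Per-breath work = Vt × [½(Pplat−PEEP) + (PIP−Pplat)] = 0.610 × [0.5×8.2 + 4.2] = 0.610 × 8.3 = 5.063 L·cmH2O.
Power = 13 × 5.063 = 65.819 L·cmH2O/min.

65.8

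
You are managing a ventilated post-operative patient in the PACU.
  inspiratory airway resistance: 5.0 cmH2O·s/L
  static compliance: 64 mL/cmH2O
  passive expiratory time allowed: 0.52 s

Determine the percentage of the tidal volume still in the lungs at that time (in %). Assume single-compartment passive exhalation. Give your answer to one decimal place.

19.7

τ = R × C = 5.0 × 64 mL/cmH2O = 5.0 × 0.064 L/cmH2O = 0.32 s.
Passive exhalation: V(t)/V₀ = e^(−t/τ) = e^(−0.52/0.32) = 0.1969.
Fraction remaining = 0.1969 → 19.69%.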